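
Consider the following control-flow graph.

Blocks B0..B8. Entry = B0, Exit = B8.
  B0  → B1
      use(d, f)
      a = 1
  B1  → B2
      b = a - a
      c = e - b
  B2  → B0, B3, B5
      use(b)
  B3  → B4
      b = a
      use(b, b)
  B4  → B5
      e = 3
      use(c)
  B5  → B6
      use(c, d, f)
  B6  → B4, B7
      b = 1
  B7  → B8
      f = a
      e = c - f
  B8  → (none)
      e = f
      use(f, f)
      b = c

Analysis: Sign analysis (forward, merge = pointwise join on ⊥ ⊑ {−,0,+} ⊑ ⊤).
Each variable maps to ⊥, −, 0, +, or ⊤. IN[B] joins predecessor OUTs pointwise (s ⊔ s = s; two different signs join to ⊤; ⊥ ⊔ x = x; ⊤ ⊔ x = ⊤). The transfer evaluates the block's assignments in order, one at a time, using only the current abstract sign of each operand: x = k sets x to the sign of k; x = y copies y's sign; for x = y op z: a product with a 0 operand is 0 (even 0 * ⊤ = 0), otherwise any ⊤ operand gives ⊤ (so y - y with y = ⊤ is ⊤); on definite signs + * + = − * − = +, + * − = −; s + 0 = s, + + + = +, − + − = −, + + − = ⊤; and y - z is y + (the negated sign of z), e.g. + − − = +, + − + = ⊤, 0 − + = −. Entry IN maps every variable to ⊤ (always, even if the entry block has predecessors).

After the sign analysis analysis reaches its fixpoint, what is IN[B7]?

Per-block solution:
  B0: | IN=(all ⊤) | OUT={a:+; rest ⊤}
  B1: | IN={a:+; rest ⊤} | OUT={a:+; rest ⊤}
  B2: | IN={a:+; rest ⊤} | OUT={a:+; rest ⊤}
  B3: | IN={a:+; rest ⊤} | OUT={a:+, b:+; rest ⊤}
  B4: | IN={a:+, b:+; rest ⊤} | OUT={a:+, b:+, e:+; rest ⊤}
  B5: | IN={a:+; rest ⊤} | OUT={a:+; rest ⊤}
  B6: | IN={a:+; rest ⊤} | OUT={a:+, b:+; rest ⊤}
  B7: | IN={a:+, b:+; rest ⊤} | OUT={a:+, b:+, f:+; rest ⊤}
  B8: | IN={a:+, b:+, f:+; rest ⊤} | OUT={a:+, e:+, f:+; rest ⊤}

Merge at B7: IN[B7] = OUT[B6] = {a: +, b: +, c: ⊤, d: ⊤, e: ⊤, f: ⊤}

Answer: {a: +, b: +, c: ⊤, d: ⊤, e: ⊤, f: ⊤}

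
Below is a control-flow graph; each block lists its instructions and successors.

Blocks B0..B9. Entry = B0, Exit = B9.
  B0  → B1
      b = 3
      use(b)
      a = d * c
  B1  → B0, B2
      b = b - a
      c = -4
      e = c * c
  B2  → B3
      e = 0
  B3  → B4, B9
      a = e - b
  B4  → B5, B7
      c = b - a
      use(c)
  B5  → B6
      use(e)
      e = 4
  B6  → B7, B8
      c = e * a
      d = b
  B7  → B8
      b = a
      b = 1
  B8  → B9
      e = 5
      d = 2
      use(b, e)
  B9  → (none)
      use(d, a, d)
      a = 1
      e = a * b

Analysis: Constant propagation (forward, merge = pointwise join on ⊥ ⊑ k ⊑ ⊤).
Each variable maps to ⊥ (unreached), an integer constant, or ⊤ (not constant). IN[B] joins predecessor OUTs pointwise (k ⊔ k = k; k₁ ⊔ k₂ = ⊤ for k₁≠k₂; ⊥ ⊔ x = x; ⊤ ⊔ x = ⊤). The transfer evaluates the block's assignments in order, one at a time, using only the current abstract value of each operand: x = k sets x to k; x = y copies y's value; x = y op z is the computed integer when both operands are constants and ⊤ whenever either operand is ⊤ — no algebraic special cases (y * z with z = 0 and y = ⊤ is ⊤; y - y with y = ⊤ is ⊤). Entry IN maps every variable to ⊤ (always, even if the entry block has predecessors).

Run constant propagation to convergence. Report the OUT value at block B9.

Answer: {a: 1, b: ⊤, c: ⊤, d: ⊤, e: ⊤, f: ⊤}

Derivation:
Converged values:
  B0: | IN=(all ⊤) | OUT={b:3; rest ⊤}
  B1: | IN={b:3; rest ⊤} | OUT={c:-4, e:16; rest ⊤}
  B2: | IN={c:-4, e:16; rest ⊤} | OUT={c:-4, e:0; rest ⊤}
  B3: | IN={c:-4, e:0; rest ⊤} | OUT={c:-4, e:0; rest ⊤}
  B4: | IN={c:-4, e:0; rest ⊤} | OUT={e:0; rest ⊤}
  B5: | IN={e:0; rest ⊤} | OUT={e:4; rest ⊤}
  B6: | IN={e:4; rest ⊤} | OUT={e:4; rest ⊤}
  B7: | IN=(all ⊤) | OUT={b:1; rest ⊤}
  B8: | IN=(all ⊤) | OUT={d:2, e:5; rest ⊤}
  B9: | IN=(all ⊤) | OUT={a:1; rest ⊤}

Merge at B9: IN[B9] = OUT[B3] ⊔ OUT[B8] = {a: ⊤, b: ⊤, c: ⊤, d: ⊤, e: ⊤, f: ⊤}
Applying B9's transfer function to that IN value gives OUT[B9] (row B9 above).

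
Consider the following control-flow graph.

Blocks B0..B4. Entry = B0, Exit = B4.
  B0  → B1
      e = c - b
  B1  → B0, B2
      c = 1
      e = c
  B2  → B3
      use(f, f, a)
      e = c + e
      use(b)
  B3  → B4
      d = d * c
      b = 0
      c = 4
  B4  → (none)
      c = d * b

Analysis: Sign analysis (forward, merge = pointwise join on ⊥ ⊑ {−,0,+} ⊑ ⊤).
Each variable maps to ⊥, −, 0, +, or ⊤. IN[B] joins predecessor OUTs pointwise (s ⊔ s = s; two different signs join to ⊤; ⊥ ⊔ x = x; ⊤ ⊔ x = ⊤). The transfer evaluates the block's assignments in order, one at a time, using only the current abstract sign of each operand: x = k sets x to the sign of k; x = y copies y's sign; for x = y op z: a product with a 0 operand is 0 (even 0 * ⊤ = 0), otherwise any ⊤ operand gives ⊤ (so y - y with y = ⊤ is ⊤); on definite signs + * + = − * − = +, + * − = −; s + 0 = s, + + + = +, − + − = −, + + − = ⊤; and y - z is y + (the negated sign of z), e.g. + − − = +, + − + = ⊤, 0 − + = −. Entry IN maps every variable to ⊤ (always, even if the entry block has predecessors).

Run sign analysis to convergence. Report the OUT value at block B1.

Per-block solution:
  B0:  IN=(all ⊤)  OUT=(all ⊤)
  B1:  IN=(all ⊤)  OUT={c:+, e:+; rest ⊤}
  B2:  IN={c:+, e:+; rest ⊤}  OUT={c:+, e:+; rest ⊤}
  B3:  IN={c:+, e:+; rest ⊤}  OUT={b:0, c:+, e:+; rest ⊤}
  B4:  IN={b:0, c:+, e:+; rest ⊤}  OUT={b:0, c:0, e:+; rest ⊤}

Merge at B1: IN[B1] = OUT[B0] = {a: ⊤, b: ⊤, c: ⊤, d: ⊤, e: ⊤, f: ⊤}
Applying B1's transfer function to that IN value gives OUT[B1] (row B1 above).

Answer: {a: ⊤, b: ⊤, c: +, d: ⊤, e: +, f: ⊤}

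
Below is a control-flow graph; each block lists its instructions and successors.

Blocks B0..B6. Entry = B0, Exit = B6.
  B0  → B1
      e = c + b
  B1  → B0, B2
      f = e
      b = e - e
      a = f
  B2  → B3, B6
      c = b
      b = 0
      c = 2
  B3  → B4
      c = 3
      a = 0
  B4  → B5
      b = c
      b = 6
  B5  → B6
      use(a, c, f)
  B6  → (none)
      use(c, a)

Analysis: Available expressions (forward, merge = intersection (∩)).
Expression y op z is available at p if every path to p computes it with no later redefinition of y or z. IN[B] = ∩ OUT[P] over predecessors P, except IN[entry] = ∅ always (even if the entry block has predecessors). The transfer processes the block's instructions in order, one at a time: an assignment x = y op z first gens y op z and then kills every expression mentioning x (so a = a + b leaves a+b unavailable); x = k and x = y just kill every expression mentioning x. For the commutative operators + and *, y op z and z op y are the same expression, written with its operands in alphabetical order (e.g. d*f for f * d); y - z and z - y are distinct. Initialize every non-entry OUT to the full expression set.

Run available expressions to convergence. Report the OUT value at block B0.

Fixpoint table:
  B0:  IN={}  OUT={b+c}
  B1:  IN={b+c}  OUT={e-e}
  B2:  IN={e-e}  OUT={e-e}
  B3:  IN={e-e}  OUT={e-e}
  B4:  IN={e-e}  OUT={e-e}
  B5:  IN={e-e}  OUT={e-e}
  B6:  IN={e-e}  OUT={e-e}

Merge at B0 (entry node, so the boundary value {} is joined with the incoming edge(s)): IN[B0] = {} ∩ OUT[B1] = {}
Applying B0's transfer function to that IN value gives OUT[B0] (row B0 above).

Answer: {b+c}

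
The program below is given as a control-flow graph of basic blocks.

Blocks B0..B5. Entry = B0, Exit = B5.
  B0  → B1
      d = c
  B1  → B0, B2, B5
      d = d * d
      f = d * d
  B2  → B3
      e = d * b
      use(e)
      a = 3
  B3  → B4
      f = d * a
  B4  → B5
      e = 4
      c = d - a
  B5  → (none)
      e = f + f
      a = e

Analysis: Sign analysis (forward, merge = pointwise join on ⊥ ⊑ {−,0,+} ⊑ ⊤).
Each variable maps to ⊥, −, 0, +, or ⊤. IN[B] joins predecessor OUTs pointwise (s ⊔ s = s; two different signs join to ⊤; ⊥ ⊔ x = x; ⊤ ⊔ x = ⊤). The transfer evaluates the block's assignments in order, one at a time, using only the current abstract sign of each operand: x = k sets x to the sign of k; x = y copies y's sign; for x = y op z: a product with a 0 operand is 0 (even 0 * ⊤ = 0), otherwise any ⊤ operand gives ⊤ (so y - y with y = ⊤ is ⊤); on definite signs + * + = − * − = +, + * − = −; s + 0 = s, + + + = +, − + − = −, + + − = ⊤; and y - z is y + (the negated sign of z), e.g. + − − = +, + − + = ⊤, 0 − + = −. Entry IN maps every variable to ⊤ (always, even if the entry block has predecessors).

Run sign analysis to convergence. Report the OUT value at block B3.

Answer: {a: +, b: ⊤, c: ⊤, d: ⊤, e: ⊤, f: ⊤}

Derivation:
Converged values:
  B0: | IN=(all ⊤) | OUT=(all ⊤)
  B1: | IN=(all ⊤) | OUT=(all ⊤)
  B2: | IN=(all ⊤) | OUT={a:+; rest ⊤}
  B3: | IN={a:+; rest ⊤} | OUT={a:+; rest ⊤}
  B4: | IN={a:+; rest ⊤} | OUT={a:+, e:+; rest ⊤}
  B5: | IN=(all ⊤) | OUT=(all ⊤)

Merge at B3: IN[B3] = OUT[B2] = {a: +, b: ⊤, c: ⊤, d: ⊤, e: ⊤, f: ⊤}
Applying B3's transfer function to that IN value gives OUT[B3] (row B3 above).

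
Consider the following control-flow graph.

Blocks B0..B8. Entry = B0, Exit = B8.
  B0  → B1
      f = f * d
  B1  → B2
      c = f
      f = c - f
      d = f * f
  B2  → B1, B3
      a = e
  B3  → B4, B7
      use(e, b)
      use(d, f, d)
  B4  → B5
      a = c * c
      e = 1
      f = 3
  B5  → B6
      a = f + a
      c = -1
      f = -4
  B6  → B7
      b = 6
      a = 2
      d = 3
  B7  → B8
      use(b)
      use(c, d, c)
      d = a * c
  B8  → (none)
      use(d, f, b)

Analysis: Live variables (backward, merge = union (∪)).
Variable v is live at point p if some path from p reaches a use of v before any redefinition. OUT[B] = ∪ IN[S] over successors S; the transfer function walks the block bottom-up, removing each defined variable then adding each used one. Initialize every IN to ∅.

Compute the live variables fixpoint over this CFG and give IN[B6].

Converged values:
  B0:  IN={b, d, e, f}  OUT={b, e, f}
  B1:  IN={b, e, f}  OUT={b, c, d, e, f}
  B2:  IN={b, c, d, e, f}  OUT={a, b, c, d, e, f}
  B3:  IN={a, b, c, d, e, f}  OUT={a, b, c, d, f}
  B4:  IN={c}  OUT={a, f}
  B5:  IN={a, f}  OUT={c, f}
  B6:  IN={c, f}  OUT={a, b, c, d, f}
  B7:  IN={a, b, c, d, f}  OUT={b, d, f}
  B8:  IN={b, d, f}  OUT={}

Merge at B6: OUT[B6] = IN[B7] = {a, b, c, d, f}
Applying B6's transfer function to that OUT value gives IN[B6] (row B6 above).

Answer: {c, f}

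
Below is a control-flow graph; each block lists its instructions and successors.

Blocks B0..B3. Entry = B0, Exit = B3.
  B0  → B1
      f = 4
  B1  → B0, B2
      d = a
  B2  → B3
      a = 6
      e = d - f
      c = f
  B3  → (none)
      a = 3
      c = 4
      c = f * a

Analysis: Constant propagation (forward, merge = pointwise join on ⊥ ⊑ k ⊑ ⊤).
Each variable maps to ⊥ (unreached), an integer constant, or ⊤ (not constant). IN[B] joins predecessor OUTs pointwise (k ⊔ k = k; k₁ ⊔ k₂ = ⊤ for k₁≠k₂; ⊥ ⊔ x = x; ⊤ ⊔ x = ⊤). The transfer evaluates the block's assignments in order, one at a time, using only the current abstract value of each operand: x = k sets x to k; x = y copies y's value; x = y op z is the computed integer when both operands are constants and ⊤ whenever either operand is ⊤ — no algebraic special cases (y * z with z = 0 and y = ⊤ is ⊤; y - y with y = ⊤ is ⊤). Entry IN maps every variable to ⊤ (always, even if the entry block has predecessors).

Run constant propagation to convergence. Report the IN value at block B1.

Answer: {a: ⊤, b: ⊤, c: ⊤, d: ⊤, e: ⊤, f: 4}

Derivation:
Fixpoint table:
  B0:  IN=(all ⊤)  OUT={f:4; rest ⊤}
  B1:  IN={f:4; rest ⊤}  OUT={f:4; rest ⊤}
  B2:  IN={f:4; rest ⊤}  OUT={a:6, c:4, f:4; rest ⊤}
  B3:  IN={a:6, c:4, f:4; rest ⊤}  OUT={a:3, c:12, f:4; rest ⊤}

Merge at B1: IN[B1] = OUT[B0] = {a: ⊤, b: ⊤, c: ⊤, d: ⊤, e: ⊤, f: 4}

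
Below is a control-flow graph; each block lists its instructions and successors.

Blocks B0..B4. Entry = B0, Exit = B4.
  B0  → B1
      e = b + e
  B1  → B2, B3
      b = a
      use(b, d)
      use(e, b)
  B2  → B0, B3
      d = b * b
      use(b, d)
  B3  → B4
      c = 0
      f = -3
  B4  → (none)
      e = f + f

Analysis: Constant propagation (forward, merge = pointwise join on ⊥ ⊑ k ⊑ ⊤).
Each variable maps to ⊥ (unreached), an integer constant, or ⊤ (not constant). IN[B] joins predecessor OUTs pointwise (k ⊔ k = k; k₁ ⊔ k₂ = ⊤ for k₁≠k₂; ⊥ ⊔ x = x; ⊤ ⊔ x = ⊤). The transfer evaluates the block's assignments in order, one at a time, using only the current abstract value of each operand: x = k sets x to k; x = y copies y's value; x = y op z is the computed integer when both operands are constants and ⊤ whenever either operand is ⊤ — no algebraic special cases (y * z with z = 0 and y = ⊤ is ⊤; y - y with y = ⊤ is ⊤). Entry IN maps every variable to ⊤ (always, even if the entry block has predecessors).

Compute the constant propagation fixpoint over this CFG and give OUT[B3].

Fixpoint table:
  B0:  IN=(all ⊤)  OUT=(all ⊤)
  B1:  IN=(all ⊤)  OUT=(all ⊤)
  B2:  IN=(all ⊤)  OUT=(all ⊤)
  B3:  IN=(all ⊤)  OUT={c:0, f:-3; rest ⊤}
  B4:  IN={c:0, f:-3; rest ⊤}  OUT={c:0, e:-6, f:-3; rest ⊤}

Merge at B3: IN[B3] = OUT[B1] ⊔ OUT[B2] = {a: ⊤, b: ⊤, c: ⊤, d: ⊤, e: ⊤, f: ⊤}
Applying B3's transfer function to that IN value gives OUT[B3] (row B3 above).

Answer: {a: ⊤, b: ⊤, c: 0, d: ⊤, e: ⊤, f: -3}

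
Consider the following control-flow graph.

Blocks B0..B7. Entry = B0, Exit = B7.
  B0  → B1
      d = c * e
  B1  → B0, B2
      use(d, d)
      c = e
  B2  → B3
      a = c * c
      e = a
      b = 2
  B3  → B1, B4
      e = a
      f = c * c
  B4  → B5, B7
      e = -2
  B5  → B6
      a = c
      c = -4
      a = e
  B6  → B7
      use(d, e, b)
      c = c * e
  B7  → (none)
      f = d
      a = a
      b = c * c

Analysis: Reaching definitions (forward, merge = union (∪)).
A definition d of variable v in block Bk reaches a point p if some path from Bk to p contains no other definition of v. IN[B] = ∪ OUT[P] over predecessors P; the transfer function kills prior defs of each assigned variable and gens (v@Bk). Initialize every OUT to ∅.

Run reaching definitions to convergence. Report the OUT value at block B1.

Fixpoint table:
  B0:  IN={a@B2, b@B2, c@B1, d@B0, e@B3, f@B3}  OUT={a@B2, b@B2, c@B1, d@B0, e@B3, f@B3}
  B1:  IN={a@B2, b@B2, c@B1, d@B0, e@B3, f@B3}  OUT={a@B2, b@B2, c@B1, d@B0, e@B3, f@B3}
  B2:  IN={a@B2, b@B2, c@B1, d@B0, e@B3, f@B3}  OUT={a@B2, b@B2, c@B1, d@B0, e@B2, f@B3}
  B3:  IN={a@B2, b@B2, c@B1, d@B0, e@B2, f@B3}  OUT={a@B2, b@B2, c@B1, d@B0, e@B3, f@B3}
  B4:  IN={a@B2, b@B2, c@B1, d@B0, e@B3, f@B3}  OUT={a@B2, b@B2, c@B1, d@B0, e@B4, f@B3}
  B5:  IN={a@B2, b@B2, c@B1, d@B0, e@B4, f@B3}  OUT={a@B5, b@B2, c@B5, d@B0, e@B4, f@B3}
  B6:  IN={a@B5, b@B2, c@B5, d@B0, e@B4, f@B3}  OUT={a@B5, b@B2, c@B6, d@B0, e@B4, f@B3}
  B7:  IN={a@B2, a@B5, b@B2, c@B1, c@B6, d@B0, e@B4, f@B3}  OUT={a@B7, b@B7, c@B1, c@B6, d@B0, e@B4, f@B7}

Merge at B1: IN[B1] = OUT[B0] ⊔ OUT[B3] = {a@B2, b@B2, c@B1, d@B0, e@B3, f@B3}
Applying B1's transfer function to that IN value gives OUT[B1] (row B1 above).

Answer: {a@B2, b@B2, c@B1, d@B0, e@B3, f@B3}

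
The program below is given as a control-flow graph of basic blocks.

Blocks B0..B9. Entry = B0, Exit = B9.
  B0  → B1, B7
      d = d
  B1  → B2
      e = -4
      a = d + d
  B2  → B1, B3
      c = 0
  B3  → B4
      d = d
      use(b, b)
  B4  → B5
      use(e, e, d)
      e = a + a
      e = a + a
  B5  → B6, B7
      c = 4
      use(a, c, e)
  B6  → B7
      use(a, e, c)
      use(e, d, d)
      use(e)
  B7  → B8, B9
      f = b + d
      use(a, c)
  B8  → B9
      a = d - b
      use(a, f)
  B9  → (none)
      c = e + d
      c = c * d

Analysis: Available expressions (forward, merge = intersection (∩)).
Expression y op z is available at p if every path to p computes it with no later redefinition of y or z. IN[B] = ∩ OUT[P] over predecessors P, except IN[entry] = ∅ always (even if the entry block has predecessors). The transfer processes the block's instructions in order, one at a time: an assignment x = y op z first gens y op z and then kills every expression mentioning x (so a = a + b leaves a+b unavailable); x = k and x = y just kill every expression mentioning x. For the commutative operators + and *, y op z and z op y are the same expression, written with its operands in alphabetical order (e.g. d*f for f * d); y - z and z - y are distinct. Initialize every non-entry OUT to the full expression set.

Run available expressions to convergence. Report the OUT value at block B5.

Per-block solution:
  B0:   IN={}   OUT={}
  B1:   IN={}   OUT={d+d}
  B2:   IN={d+d}   OUT={d+d}
  B3:   IN={d+d}   OUT={}
  B4:   IN={}   OUT={a+a}
  B5:   IN={a+a}   OUT={a+a}
  B6:   IN={a+a}   OUT={a+a}
  B7:   IN={}   OUT={b+d}
  B8:   IN={b+d}   OUT={b+d, d-b}
  B9:   IN={b+d}   OUT={b+d, d+e}

Merge at B5: IN[B5] = OUT[B4] = {a+a}
Applying B5's transfer function to that IN value gives OUT[B5] (row B5 above).

Answer: {a+a}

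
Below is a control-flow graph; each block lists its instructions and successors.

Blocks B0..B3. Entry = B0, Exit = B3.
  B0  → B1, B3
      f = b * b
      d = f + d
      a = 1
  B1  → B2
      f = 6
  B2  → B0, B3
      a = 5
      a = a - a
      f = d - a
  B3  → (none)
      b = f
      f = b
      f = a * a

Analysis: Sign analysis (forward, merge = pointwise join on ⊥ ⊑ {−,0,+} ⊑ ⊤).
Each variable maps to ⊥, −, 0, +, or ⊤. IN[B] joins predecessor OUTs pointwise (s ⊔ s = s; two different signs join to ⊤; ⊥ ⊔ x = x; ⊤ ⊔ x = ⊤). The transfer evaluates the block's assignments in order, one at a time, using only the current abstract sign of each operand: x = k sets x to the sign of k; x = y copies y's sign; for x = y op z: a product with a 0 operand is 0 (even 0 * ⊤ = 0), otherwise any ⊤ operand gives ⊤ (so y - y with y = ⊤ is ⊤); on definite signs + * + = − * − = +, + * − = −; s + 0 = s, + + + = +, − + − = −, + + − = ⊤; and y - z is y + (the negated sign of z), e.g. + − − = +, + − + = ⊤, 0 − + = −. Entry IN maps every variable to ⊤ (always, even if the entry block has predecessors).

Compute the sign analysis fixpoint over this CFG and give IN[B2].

Answer: {a: +, b: ⊤, c: ⊤, d: ⊤, e: ⊤, f: +}

Working:
Fixpoint table:
  B0:  IN=(all ⊤)  OUT={a:+; rest ⊤}
  B1:  IN={a:+; rest ⊤}  OUT={a:+, f:+; rest ⊤}
  B2:  IN={a:+, f:+; rest ⊤}  OUT=(all ⊤)
  B3:  IN=(all ⊤)  OUT=(all ⊤)

Merge at B2: IN[B2] = OUT[B1] = {a: +, b: ⊤, c: ⊤, d: ⊤, e: ⊤, f: +}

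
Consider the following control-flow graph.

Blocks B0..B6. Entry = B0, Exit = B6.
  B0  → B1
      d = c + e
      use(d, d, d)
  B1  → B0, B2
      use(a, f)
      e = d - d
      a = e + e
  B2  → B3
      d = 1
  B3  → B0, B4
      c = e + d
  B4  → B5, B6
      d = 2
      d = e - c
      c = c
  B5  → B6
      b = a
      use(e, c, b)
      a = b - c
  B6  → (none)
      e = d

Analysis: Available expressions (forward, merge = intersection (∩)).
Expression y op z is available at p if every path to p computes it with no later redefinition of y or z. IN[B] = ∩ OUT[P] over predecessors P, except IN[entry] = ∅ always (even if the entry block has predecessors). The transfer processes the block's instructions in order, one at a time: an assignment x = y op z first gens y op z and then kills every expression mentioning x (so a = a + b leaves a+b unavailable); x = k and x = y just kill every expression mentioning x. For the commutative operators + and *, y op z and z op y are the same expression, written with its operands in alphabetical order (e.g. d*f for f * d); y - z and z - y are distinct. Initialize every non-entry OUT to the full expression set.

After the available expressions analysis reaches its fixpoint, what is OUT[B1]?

Answer: {d-d, e+e}

Trace:
Per-block solution:
  B0:   IN={}   OUT={c+e}
  B1:   IN={c+e}   OUT={d-d, e+e}
  B2:   IN={d-d, e+e}   OUT={e+e}
  B3:   IN={e+e}   OUT={d+e, e+e}
  B4:   IN={d+e, e+e}   OUT={e+e}
  B5:   IN={e+e}   OUT={b-c, e+e}
  B6:   IN={e+e}   OUT={}

Merge at B1: IN[B1] = OUT[B0] = {c+e}
Applying B1's transfer function to that IN value gives OUT[B1] (row B1 above).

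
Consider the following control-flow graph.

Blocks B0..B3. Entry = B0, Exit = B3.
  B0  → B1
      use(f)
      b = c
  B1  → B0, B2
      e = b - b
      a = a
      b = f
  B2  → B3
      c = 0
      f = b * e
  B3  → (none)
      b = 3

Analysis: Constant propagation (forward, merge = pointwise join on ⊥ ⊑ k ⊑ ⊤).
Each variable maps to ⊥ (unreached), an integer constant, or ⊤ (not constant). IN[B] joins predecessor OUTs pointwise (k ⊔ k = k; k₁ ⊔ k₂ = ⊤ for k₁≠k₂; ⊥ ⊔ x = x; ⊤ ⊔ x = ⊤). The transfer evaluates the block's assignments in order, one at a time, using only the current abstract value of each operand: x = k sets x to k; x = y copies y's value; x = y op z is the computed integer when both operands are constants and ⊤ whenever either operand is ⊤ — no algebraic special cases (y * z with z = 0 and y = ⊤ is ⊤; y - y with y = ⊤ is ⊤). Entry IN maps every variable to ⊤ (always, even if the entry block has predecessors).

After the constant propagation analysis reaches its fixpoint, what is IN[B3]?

Fixpoint table:
  B0: | IN=(all ⊤) | OUT=(all ⊤)
  B1: | IN=(all ⊤) | OUT=(all ⊤)
  B2: | IN=(all ⊤) | OUT={c:0; rest ⊤}
  B3: | IN={c:0; rest ⊤} | OUT={b:3, c:0; rest ⊤}

Merge at B3: IN[B3] = OUT[B2] = {a: ⊤, b: ⊤, c: 0, d: ⊤, e: ⊤, f: ⊤}

Answer: {a: ⊤, b: ⊤, c: 0, d: ⊤, e: ⊤, f: ⊤}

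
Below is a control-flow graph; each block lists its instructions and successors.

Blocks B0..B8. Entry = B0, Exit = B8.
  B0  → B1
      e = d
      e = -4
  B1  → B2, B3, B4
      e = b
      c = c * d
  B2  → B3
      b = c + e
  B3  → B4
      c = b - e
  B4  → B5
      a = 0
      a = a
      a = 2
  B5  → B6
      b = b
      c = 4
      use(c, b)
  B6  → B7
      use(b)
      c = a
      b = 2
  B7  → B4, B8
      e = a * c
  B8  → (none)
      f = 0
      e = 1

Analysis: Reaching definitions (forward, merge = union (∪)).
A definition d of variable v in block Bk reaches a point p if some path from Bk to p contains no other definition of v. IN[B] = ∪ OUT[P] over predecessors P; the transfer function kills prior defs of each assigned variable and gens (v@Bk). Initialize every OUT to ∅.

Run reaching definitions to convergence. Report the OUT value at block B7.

Answer: {a@B4, b@B6, c@B6, e@B7}

Trace:
Converged values:
  B0:   IN={}   OUT={e@B0}
  B1:   IN={e@B0}   OUT={c@B1, e@B1}
  B2:   IN={c@B1, e@B1}   OUT={b@B2, c@B1, e@B1}
  B3:   IN={b@B2, c@B1, e@B1}   OUT={b@B2, c@B3, e@B1}
  B4:   IN={a@B4, b@B2, b@B6, c@B1, c@B3, c@B6, e@B1, e@B7}   OUT={a@B4, b@B2, b@B6, c@B1, c@B3, c@B6, e@B1, e@B7}
  B5:   IN={a@B4, b@B2, b@B6, c@B1, c@B3, c@B6, e@B1, e@B7}   OUT={a@B4, b@B5, c@B5, e@B1, e@B7}
  B6:   IN={a@B4, b@B5, c@B5, e@B1, e@B7}   OUT={a@B4, b@B6, c@B6, e@B1, e@B7}
  B7:   IN={a@B4, b@B6, c@B6, e@B1, e@B7}   OUT={a@B4, b@B6, c@B6, e@B7}
  B8:   IN={a@B4, b@B6, c@B6, e@B7}   OUT={a@B4, b@B6, c@B6, e@B8, f@B8}

Merge at B7: IN[B7] = OUT[B6] = {a@B4, b@B6, c@B6, e@B1, e@B7}
Applying B7's transfer function to that IN value gives OUT[B7] (row B7 above).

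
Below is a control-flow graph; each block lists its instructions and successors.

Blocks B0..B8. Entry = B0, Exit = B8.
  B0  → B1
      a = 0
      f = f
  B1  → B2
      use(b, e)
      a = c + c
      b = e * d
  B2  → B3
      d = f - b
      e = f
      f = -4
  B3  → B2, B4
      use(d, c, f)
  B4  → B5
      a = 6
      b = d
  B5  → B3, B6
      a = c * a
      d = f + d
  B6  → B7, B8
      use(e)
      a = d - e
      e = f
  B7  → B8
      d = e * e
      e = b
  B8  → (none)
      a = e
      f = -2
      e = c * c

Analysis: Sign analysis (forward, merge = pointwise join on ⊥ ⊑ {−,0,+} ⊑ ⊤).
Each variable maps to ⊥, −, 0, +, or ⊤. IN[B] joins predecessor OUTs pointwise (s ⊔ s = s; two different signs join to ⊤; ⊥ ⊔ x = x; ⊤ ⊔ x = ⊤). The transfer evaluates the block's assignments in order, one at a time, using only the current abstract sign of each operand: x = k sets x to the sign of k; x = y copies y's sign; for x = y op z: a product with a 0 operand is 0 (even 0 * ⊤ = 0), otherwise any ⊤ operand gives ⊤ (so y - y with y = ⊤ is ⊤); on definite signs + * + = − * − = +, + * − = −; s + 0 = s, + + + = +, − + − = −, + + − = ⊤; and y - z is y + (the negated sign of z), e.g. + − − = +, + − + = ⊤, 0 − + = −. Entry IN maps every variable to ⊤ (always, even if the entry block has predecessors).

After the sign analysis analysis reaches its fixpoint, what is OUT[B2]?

Answer: {a: ⊤, b: ⊤, c: ⊤, d: ⊤, e: ⊤, f: -}

Trace:
Per-block solution:
  B0: | IN=(all ⊤) | OUT={a:0; rest ⊤}
  B1: | IN={a:0; rest ⊤} | OUT=(all ⊤)
  B2: | IN=(all ⊤) | OUT={f:-; rest ⊤}
  B3: | IN={f:-; rest ⊤} | OUT={f:-; rest ⊤}
  B4: | IN={f:-; rest ⊤} | OUT={a:+, f:-; rest ⊤}
  B5: | IN={a:+, f:-; rest ⊤} | OUT={f:-; rest ⊤}
  B6: | IN={f:-; rest ⊤} | OUT={e:-, f:-; rest ⊤}
  B7: | IN={e:-, f:-; rest ⊤} | OUT={d:+, f:-; rest ⊤}
  B8: | IN={f:-; rest ⊤} | OUT={f:-; rest ⊤}

Merge at B2: IN[B2] = OUT[B1] ⊔ OUT[B3] = {a: ⊤, b: ⊤, c: ⊤, d: ⊤, e: ⊤, f: ⊤}
Applying B2's transfer function to that IN value gives OUT[B2] (row B2 above).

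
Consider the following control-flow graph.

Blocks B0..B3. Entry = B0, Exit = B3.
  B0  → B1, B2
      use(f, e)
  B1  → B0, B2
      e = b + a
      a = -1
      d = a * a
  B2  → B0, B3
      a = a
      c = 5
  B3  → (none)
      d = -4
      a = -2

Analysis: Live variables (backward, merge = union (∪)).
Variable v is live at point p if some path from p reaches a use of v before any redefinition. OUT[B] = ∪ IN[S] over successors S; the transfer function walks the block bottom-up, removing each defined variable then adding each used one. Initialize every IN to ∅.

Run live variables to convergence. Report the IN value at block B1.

Converged values:
  B0: | IN={a, b, e, f} | OUT={a, b, e, f}
  B1: | IN={a, b, f} | OUT={a, b, e, f}
  B2: | IN={a, b, e, f} | OUT={a, b, e, f}
  B3: | IN={} | OUT={}

Merge at B1: OUT[B1] = IN[B0] ⊔ IN[B2] = {a, b, e, f}
Applying B1's transfer function to that OUT value gives IN[B1] (row B1 above).

Answer: {a, b, f}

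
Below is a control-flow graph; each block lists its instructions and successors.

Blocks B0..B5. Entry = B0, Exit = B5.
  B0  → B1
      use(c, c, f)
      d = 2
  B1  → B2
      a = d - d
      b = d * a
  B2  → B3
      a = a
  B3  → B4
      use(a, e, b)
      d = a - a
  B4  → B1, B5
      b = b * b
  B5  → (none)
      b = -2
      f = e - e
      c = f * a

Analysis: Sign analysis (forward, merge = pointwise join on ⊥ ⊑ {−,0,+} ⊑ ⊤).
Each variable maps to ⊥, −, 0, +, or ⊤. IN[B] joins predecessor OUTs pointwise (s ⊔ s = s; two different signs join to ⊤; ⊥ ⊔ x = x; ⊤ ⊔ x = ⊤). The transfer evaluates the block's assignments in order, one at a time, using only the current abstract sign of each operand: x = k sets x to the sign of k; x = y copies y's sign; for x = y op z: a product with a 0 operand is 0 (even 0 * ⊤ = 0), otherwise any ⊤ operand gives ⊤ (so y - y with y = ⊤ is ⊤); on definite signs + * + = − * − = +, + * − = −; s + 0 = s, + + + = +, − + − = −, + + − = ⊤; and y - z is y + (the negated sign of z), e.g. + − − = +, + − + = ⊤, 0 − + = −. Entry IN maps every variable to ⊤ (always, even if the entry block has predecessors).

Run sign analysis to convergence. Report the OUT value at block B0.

Fixpoint table:
  B0:   IN=(all ⊤)   OUT={d:+; rest ⊤}
  B1:   IN=(all ⊤)   OUT=(all ⊤)
  B2:   IN=(all ⊤)   OUT=(all ⊤)
  B3:   IN=(all ⊤)   OUT=(all ⊤)
  B4:   IN=(all ⊤)   OUT=(all ⊤)
  B5:   IN=(all ⊤)   OUT={b:-; rest ⊤}

B0 is the boundary node: IN[B0] = {a: ⊤, b: ⊤, c: ⊤, d: ⊤, e: ⊤, f: ⊤}
Applying B0's transfer function to that IN value gives OUT[B0] (row B0 above).

Answer: {a: ⊤, b: ⊤, c: ⊤, d: +, e: ⊤, f: ⊤}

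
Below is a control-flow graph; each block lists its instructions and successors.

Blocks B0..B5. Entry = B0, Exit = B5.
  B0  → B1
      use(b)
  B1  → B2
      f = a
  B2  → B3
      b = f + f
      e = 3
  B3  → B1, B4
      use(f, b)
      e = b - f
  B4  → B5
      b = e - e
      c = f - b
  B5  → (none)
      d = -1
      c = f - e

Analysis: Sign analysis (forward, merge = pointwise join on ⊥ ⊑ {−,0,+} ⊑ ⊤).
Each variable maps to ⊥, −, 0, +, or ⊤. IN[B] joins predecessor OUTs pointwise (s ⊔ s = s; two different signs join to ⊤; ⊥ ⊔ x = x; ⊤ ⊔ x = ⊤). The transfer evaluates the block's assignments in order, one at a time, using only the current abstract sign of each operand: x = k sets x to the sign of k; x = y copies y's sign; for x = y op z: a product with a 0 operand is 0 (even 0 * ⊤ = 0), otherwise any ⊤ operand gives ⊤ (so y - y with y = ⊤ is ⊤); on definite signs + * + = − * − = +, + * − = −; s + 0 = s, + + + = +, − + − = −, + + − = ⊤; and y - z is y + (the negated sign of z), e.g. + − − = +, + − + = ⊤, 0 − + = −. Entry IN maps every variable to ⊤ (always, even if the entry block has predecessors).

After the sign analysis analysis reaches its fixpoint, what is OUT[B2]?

Answer: {a: ⊤, b: ⊤, c: ⊤, d: ⊤, e: +, f: ⊤}

Working:
Fixpoint table:
  B0:  IN=(all ⊤)  OUT=(all ⊤)
  B1:  IN=(all ⊤)  OUT=(all ⊤)
  B2:  IN=(all ⊤)  OUT={e:+; rest ⊤}
  B3:  IN={e:+; rest ⊤}  OUT=(all ⊤)
  B4:  IN=(all ⊤)  OUT=(all ⊤)
  B5:  IN=(all ⊤)  OUT={d:-; rest ⊤}

Merge at B2: IN[B2] = OUT[B1] = {a: ⊤, b: ⊤, c: ⊤, d: ⊤, e: ⊤, f: ⊤}
Applying B2's transfer function to that IN value gives OUT[B2] (row B2 above).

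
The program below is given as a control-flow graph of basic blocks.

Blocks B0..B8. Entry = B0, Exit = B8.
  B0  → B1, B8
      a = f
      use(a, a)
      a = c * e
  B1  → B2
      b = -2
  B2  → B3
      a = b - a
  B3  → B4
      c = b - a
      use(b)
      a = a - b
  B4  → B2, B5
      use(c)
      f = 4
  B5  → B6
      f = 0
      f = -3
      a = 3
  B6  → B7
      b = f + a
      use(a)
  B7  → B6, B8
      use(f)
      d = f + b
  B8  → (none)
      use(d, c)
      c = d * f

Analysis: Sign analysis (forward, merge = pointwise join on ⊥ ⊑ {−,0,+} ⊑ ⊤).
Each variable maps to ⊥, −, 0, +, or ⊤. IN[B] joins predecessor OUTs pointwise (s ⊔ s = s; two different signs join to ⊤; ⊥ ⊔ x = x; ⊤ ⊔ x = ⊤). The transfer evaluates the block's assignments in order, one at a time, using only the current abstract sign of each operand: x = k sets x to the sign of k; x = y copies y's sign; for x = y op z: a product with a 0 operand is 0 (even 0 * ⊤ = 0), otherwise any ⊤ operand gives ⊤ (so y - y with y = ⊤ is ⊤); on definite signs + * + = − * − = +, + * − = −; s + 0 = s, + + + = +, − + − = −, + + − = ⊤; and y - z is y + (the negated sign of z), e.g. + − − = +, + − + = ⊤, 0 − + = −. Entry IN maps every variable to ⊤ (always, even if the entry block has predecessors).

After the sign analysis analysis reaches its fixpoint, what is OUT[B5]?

Answer: {a: +, b: -, c: ⊤, d: ⊤, e: ⊤, f: -}

Working:
Fixpoint table:
  B0: | IN=(all ⊤) | OUT=(all ⊤)
  B1: | IN=(all ⊤) | OUT={b:-; rest ⊤}
  B2: | IN={b:-; rest ⊤} | OUT={b:-; rest ⊤}
  B3: | IN={b:-; rest ⊤} | OUT={b:-; rest ⊤}
  B4: | IN={b:-; rest ⊤} | OUT={b:-, f:+; rest ⊤}
  B5: | IN={b:-, f:+; rest ⊤} | OUT={a:+, b:-, f:-; rest ⊤}
  B6: | IN={a:+, f:-; rest ⊤} | OUT={a:+, f:-; rest ⊤}
  B7: | IN={a:+, f:-; rest ⊤} | OUT={a:+, f:-; rest ⊤}
  B8: | IN=(all ⊤) | OUT=(all ⊤)

Merge at B5: IN[B5] = OUT[B4] = {a: ⊤, b: -, c: ⊤, d: ⊤, e: ⊤, f: +}
Applying B5's transfer function to that IN value gives OUT[B5] (row B5 above).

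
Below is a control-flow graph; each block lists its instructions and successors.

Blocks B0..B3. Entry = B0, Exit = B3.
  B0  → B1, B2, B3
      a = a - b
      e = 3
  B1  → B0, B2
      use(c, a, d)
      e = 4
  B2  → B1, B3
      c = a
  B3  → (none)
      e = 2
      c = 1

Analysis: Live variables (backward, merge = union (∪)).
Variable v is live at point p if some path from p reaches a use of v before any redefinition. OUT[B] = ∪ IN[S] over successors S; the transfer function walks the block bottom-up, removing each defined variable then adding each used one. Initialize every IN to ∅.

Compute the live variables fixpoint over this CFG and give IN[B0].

Converged values:
  B0:  IN={a, b, c, d}  OUT={a, b, c, d}
  B1:  IN={a, b, c, d}  OUT={a, b, c, d}
  B2:  IN={a, b, d}  OUT={a, b, c, d}
  B3:  IN={}  OUT={}

Merge at B0: OUT[B0] = IN[B1] ⊔ IN[B2] ⊔ IN[B3] = {a, b, c, d}
Applying B0's transfer function to that OUT value gives IN[B0] (row B0 above).

Answer: {a, b, c, d}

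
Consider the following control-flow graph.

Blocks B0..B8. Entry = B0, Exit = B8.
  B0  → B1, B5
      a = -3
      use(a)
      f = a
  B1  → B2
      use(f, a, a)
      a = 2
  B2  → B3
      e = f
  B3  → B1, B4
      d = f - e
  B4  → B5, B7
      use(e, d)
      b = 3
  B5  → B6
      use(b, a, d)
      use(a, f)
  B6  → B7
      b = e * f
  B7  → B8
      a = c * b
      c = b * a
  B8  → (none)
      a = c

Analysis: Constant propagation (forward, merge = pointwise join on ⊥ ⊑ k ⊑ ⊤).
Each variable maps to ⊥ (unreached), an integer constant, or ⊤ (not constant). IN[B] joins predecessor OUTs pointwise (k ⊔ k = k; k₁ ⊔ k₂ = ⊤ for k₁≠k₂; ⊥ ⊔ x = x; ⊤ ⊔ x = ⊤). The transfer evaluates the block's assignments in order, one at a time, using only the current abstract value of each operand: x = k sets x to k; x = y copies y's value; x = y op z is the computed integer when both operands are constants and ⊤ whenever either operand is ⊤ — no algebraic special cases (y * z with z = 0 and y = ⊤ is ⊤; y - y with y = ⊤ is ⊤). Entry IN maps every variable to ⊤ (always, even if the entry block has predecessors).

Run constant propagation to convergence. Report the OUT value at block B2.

Answer: {a: 2, b: ⊤, c: ⊤, d: ⊤, e: -3, f: -3}

Working:
Per-block solution:
  B0:   IN=(all ⊤)   OUT={a:-3, f:-3; rest ⊤}
  B1:   IN={f:-3; rest ⊤}   OUT={a:2, f:-3; rest ⊤}
  B2:   IN={a:2, f:-3; rest ⊤}   OUT={a:2, e:-3, f:-3; rest ⊤}
  B3:   IN={a:2, e:-3, f:-3; rest ⊤}   OUT={a:2, d:0, e:-3, f:-3; rest ⊤}
  B4:   IN={a:2, d:0, e:-3, f:-3; rest ⊤}   OUT={a:2, b:3, d:0, e:-3, f:-3; rest ⊤}
  B5:   IN={f:-3; rest ⊤}   OUT={f:-3; rest ⊤}
  B6:   IN={f:-3; rest ⊤}   OUT={f:-3; rest ⊤}
  B7:   IN={f:-3; rest ⊤}   OUT={f:-3; rest ⊤}
  B8:   IN={f:-3; rest ⊤}   OUT={f:-3; rest ⊤}

Merge at B2: IN[B2] = OUT[B1] = {a: 2, b: ⊤, c: ⊤, d: ⊤, e: ⊤, f: -3}
Applying B2's transfer function to that IN value gives OUT[B2] (row B2 above).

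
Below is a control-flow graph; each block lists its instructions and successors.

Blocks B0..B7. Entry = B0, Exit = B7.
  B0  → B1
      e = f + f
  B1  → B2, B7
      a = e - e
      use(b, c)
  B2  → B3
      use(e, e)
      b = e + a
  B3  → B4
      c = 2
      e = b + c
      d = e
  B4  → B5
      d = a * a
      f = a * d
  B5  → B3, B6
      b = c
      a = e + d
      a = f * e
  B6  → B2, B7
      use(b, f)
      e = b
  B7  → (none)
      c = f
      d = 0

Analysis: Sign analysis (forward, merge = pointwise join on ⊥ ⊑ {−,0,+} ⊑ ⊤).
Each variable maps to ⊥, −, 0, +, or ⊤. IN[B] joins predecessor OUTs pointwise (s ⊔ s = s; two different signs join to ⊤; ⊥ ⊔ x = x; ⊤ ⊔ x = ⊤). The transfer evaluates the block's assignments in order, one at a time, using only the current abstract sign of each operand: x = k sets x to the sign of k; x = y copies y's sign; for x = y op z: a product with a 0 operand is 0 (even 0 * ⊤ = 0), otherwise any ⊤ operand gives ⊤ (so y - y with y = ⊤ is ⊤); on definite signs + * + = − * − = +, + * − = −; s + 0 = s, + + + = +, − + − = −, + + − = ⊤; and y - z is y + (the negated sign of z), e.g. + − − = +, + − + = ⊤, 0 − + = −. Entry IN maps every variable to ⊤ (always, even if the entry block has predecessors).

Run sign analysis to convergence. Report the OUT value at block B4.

Converged values:
  B0: | IN=(all ⊤) | OUT=(all ⊤)
  B1: | IN=(all ⊤) | OUT=(all ⊤)
  B2: | IN=(all ⊤) | OUT=(all ⊤)
  B3: | IN=(all ⊤) | OUT={c:+; rest ⊤}
  B4: | IN={c:+; rest ⊤} | OUT={c:+; rest ⊤}
  B5: | IN={c:+; rest ⊤} | OUT={b:+, c:+; rest ⊤}
  B6: | IN={b:+, c:+; rest ⊤} | OUT={b:+, c:+, e:+; rest ⊤}
  B7: | IN=(all ⊤) | OUT={d:0; rest ⊤}

Merge at B4: IN[B4] = OUT[B3] = {a: ⊤, b: ⊤, c: +, d: ⊤, e: ⊤, f: ⊤}
Applying B4's transfer function to that IN value gives OUT[B4] (row B4 above).

Answer: {a: ⊤, b: ⊤, c: +, d: ⊤, e: ⊤, f: ⊤}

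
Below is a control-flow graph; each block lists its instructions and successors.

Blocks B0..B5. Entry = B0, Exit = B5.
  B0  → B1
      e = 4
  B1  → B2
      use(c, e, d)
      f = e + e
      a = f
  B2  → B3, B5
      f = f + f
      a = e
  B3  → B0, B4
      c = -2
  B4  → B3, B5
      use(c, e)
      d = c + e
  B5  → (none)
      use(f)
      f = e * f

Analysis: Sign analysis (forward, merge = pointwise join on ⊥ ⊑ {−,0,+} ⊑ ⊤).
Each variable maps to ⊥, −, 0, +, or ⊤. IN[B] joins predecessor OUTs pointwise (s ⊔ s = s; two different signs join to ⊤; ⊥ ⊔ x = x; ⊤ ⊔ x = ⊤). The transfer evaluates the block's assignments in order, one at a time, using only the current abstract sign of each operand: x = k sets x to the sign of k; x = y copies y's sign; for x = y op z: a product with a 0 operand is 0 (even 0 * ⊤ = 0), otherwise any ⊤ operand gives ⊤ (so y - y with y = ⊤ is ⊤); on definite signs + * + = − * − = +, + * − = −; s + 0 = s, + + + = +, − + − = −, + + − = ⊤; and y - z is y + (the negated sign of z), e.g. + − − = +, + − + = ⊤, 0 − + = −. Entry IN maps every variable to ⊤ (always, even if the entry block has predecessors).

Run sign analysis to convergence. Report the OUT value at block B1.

Converged values:
  B0:  IN=(all ⊤)  OUT={e:+; rest ⊤}
  B1:  IN={e:+; rest ⊤}  OUT={a:+, e:+, f:+; rest ⊤}
  B2:  IN={a:+, e:+, f:+; rest ⊤}  OUT={a:+, e:+, f:+; rest ⊤}
  B3:  IN={a:+, e:+, f:+; rest ⊤}  OUT={a:+, c:-, e:+, f:+; rest ⊤}
  B4:  IN={a:+, c:-, e:+, f:+; rest ⊤}  OUT={a:+, c:-, e:+, f:+; rest ⊤}
  B5:  IN={a:+, e:+, f:+; rest ⊤}  OUT={a:+, e:+, f:+; rest ⊤}

Merge at B1: IN[B1] = OUT[B0] = {a: ⊤, b: ⊤, c: ⊤, d: ⊤, e: +, f: ⊤}
Applying B1's transfer function to that IN value gives OUT[B1] (row B1 above).

Answer: {a: +, b: ⊤, c: ⊤, d: ⊤, e: +, f: +}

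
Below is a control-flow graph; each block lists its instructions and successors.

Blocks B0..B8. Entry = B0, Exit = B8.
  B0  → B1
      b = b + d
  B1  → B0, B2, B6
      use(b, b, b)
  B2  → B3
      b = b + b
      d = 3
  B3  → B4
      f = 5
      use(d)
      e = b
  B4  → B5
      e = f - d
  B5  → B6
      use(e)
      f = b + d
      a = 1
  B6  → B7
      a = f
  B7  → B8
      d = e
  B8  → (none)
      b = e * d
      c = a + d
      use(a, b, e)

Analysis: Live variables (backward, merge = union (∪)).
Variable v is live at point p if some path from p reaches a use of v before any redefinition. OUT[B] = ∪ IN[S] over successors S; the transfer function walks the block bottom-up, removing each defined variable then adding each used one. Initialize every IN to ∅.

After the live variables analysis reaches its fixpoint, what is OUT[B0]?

Answer: {b, d, e, f}

Derivation:
Converged values:
  B0:  IN={b, d, e, f}  OUT={b, d, e, f}
  B1:  IN={b, d, e, f}  OUT={b, d, e, f}
  B2:  IN={b}  OUT={b, d}
  B3:  IN={b, d}  OUT={b, d, f}
  B4:  IN={b, d, f}  OUT={b, d, e}
  B5:  IN={b, d, e}  OUT={e, f}
  B6:  IN={e, f}  OUT={a, e}
  B7:  IN={a, e}  OUT={a, d, e}
  B8:  IN={a, d, e}  OUT={}

Merge at B0: OUT[B0] = IN[B1] = {b, d, e, f}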